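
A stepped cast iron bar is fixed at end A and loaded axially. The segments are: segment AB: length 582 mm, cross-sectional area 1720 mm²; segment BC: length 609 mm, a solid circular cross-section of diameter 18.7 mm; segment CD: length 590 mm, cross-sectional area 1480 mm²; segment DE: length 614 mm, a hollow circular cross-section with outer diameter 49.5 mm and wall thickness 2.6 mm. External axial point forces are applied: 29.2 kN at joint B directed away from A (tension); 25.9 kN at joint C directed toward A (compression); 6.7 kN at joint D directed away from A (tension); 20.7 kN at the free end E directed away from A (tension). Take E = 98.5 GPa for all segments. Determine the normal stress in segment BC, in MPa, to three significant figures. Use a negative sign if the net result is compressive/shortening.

5.46 MPa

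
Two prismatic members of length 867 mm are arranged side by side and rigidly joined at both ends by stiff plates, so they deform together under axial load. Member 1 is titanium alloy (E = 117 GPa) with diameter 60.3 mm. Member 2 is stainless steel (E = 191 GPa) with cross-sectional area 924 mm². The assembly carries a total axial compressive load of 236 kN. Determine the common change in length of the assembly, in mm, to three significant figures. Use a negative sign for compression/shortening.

-0.401 mm

A_1 = 2856 mm².
Equal strain + equilibrium ⇒ each member carries load in proportion to AE: A₁E₁ = 334100000 N, A₂E₂ = 176500000 N, ΣAE = 510600000 N.
δ = PL/ΣAE = -236000·867/510600000 = -0.4007 mm.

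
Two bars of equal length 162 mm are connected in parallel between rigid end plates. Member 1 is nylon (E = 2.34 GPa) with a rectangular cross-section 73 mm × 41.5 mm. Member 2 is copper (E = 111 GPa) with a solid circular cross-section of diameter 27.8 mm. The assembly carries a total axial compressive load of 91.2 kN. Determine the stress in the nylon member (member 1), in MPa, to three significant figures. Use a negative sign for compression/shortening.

A_1 = 3030 mm².
A_2 = 607 mm².
Equal strain + equilibrium ⇒ each member carries load in proportion to AE: A₁E₁ = 7089000 N, A₂E₂ = 67380000 N, ΣAE = 74460000 N.
σ₁ = P·E₁/ΣAE = -91200·2340/74460000 = -2.866 MPa.

-2.87 MPa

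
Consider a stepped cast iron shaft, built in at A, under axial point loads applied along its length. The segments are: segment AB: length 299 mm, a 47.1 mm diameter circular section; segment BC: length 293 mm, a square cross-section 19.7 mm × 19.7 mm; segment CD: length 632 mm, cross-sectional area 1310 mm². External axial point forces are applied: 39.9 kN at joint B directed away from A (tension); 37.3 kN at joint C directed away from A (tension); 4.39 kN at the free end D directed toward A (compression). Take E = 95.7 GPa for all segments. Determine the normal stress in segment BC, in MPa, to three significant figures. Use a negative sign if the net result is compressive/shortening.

84.8 MPa

Internal axial forces (sectioning from the free end, tension +): N_CD = -4.39 kN, N_BC = 32.91 kN, N_AB = 72.81 kN.
A_BC = 388.1 mm².
σ_BC = N_BC/A_BC = 32910/388.1 = 84.8 MPa.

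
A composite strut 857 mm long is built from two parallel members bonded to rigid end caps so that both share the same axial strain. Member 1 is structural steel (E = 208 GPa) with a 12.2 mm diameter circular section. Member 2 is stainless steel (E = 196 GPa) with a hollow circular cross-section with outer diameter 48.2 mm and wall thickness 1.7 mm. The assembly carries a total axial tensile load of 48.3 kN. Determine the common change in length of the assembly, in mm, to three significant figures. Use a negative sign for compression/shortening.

0.567 mm

A_1 = 116.9 mm².
A_2 = 248.3 mm².
Equal strain + equilibrium ⇒ each member carries load in proportion to AE: A₁E₁ = 24310000 N, A₂E₂ = 48680000 N, ΣAE = 72990000 N.
δ = PL/ΣAE = 48300·857/72990000 = 0.5671 mm.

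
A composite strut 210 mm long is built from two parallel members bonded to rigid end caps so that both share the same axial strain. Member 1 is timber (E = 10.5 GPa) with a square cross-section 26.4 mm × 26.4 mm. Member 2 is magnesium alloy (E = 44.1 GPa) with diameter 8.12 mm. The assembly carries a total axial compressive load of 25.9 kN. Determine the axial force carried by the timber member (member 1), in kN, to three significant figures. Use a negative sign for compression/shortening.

A_1 = 697 mm².
A_2 = 51.78 mm².
Equal strain + equilibrium ⇒ each member carries load in proportion to AE: A₁E₁ = 7318000 N, A₂E₂ = 2284000 N, ΣAE = 9602000 N.
F₁ = P·A₁E₁/ΣAE = -25900·7318000/9602000 = -19740 N.

-19.7 kN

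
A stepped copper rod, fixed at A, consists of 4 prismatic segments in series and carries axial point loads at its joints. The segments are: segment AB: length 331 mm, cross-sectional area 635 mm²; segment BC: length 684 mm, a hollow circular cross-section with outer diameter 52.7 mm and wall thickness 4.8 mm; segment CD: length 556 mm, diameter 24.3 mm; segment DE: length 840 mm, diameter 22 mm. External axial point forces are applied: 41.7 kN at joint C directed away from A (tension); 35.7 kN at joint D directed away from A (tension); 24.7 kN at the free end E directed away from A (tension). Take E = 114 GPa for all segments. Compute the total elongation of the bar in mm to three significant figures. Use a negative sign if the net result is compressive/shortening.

2.43 mm

Internal axial forces (sectioning from the free end, tension +): N_DE = 24.7 kN, N_CD = 60.4 kN, N_BC = 102.1 kN, N_AB = 102.1 kN.
A_BC = 722.3 mm².
A_CD = 463.8 mm².
A_DE = 380.1 mm².
δ_AB = 102100·331/(635·114000) = 0.4668 mm
δ_BC = 102100·684/(722.3·114000) = 0.8481 mm
δ_CD = 60400·556/(463.8·114000) = 0.6352 mm
δ_DE = 24700·840/(380.1·114000) = 0.4788 mm
δ = Σδ_i = 2.429 mm.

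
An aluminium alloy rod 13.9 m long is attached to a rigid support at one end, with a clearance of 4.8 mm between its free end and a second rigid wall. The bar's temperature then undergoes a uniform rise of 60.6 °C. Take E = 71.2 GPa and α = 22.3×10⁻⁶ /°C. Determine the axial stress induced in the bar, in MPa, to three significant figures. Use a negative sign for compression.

-71.6 MPa

Free thermal expansion αLΔT = 22.3e-6 · 13900 · 60.6 = 18.78 mm.
The walls engage after the gap closes; constrained expansion = 18.78 − 4.8 = 13.98 mm.
The walls impose strain ε = −(13.98)/13900 = -1.0061e-03; σ = Eε = 71200 · -1.0061e-03 = -71.63 MPa.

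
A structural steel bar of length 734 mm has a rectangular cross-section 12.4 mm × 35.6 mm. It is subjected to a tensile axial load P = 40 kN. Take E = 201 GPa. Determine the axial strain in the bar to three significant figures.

4.51e-04

A = 441.4 mm².
σ = N/A = 90.61 MPa; ε = σ/E = 90.61/201000 = 4.508e-04.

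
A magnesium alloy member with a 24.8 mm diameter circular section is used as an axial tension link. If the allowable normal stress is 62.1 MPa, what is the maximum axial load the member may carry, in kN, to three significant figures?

30.0 kN

A = 483.1 mm².
P_max = σ_allow · A = 62.1 · 483.1 = 30000 N = 30 kN.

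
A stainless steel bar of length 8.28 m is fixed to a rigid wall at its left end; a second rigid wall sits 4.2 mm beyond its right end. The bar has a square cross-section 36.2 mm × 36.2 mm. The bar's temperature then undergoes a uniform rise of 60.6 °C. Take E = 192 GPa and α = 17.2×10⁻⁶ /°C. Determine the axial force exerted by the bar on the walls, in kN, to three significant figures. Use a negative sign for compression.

-135 kN

Free thermal expansion αLΔT = 17.2e-6 · 8280 · 60.6 = 8.63 mm.
The walls engage after the gap closes; constrained expansion = 8.63 − 4.2 = 4.43 mm.
The walls impose strain ε = −(4.43)/8280 = -5.3507e-04; σ = Eε = 192000 · -5.3507e-04 = -102.7 MPa.
Wall reaction R = σ·A = -102.7·1310 = -134600 N = -134.6 kN.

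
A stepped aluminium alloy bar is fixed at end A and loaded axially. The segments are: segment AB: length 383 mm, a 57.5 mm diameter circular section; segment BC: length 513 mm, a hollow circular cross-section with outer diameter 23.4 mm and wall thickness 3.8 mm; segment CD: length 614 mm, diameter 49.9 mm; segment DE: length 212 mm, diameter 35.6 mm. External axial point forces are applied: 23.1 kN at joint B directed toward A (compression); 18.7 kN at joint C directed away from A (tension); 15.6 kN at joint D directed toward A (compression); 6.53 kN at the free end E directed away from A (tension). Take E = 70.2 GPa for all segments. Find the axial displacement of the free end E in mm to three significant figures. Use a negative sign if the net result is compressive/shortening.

Internal axial forces (sectioning from the free end, tension +): N_DE = 6.53 kN, N_CD = -9.07 kN, N_BC = 9.63 kN, N_AB = -13.47 kN.
A_AB = 2597 mm².
A_BC = 234 mm².
A_CD = 1956 mm².
A_DE = 995.4 mm².
δ_AB = -13470·383/(2597·70200) = -0.0283 mm
δ_BC = 9630·513/(234·70200) = 0.3008 mm
δ_CD = -9070·614/(1956·70200) = -0.04056 mm
δ_DE = 6530·212/(995.4·70200) = 0.01981 mm
δ = Σδ_i = 0.2517 mm.

0.252 mm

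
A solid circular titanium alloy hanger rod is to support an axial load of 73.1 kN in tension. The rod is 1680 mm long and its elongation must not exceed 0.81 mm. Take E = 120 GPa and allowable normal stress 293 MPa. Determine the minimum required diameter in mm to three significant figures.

Required area A ≥ P/σ_allow = 73100/293 = 249.5 mm².
For a solid circular section, d ≥ √(4A/π) = 17.82 mm.
Elongation limit: A ≥ PL/(Eδ_allow) = 73100·1680/(120000·0.81) = 1263 mm² ⇒ d ≥ 40.11 mm.
The elongation limit governs.

40.1 mm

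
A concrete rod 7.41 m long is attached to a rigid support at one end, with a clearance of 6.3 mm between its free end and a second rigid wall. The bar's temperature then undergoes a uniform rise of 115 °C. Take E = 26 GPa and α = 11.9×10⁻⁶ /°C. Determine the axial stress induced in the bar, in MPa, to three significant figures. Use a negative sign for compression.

Free thermal expansion αLΔT = 11.9e-6 · 7410 · 115 = 10.14 mm.
The walls engage after the gap closes; constrained expansion = 10.14 − 6.3 = 3.841 mm.
The walls impose strain ε = −(3.841)/7410 = -5.1830e-04; σ = Eε = 26000 · -5.1830e-04 = -13.48 MPa.

-13.5 MPa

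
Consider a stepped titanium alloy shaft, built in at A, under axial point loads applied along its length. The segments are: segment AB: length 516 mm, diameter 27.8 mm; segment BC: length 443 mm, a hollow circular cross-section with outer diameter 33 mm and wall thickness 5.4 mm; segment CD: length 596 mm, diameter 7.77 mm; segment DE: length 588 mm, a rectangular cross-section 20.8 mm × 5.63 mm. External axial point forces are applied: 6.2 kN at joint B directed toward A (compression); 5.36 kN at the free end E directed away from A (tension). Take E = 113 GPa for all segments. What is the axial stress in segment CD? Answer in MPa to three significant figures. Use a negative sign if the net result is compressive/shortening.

113 MPa

Internal axial forces (sectioning from the free end, tension +): N_DE = 5.36 kN, N_CD = 5.36 kN, N_BC = 5.36 kN, N_AB = -0.84 kN.
A_CD = 47.42 mm².
σ_CD = N_CD/A_CD = 5360/47.42 = 113 MPa.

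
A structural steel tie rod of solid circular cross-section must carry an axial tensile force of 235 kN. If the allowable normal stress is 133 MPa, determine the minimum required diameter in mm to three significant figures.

47.4 mm

Required area A ≥ P/σ_allow = 235000/133 = 1767 mm².
For a solid circular section, d ≥ √(4A/π) = 47.43 mm.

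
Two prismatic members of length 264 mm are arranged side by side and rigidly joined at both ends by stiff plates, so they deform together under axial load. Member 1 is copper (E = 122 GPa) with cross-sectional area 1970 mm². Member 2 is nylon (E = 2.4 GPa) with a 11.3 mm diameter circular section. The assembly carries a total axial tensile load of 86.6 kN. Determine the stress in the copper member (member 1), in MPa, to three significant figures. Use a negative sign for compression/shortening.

43.9 MPa

A_2 = 100.3 mm².
Equal strain + equilibrium ⇒ each member carries load in proportion to AE: A₁E₁ = 240300000 N, A₂E₂ = 240700 N, ΣAE = 240600000 N.
σ₁ = P·E₁/ΣAE = 86600·122000/240600000 = 43.92 MPa.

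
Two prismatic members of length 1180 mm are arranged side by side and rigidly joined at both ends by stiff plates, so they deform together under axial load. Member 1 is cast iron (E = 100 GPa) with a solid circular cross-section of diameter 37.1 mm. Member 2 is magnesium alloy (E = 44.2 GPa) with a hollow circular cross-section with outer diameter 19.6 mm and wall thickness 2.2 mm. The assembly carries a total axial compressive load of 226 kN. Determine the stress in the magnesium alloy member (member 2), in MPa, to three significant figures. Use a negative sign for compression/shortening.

-88.1 MPa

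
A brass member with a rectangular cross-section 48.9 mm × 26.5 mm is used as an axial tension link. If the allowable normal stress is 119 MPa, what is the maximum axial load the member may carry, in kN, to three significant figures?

154 kN

A = 1296 mm².
P_max = σ_allow · A = 119 · 1296 = 154200 N = 154.2 kN.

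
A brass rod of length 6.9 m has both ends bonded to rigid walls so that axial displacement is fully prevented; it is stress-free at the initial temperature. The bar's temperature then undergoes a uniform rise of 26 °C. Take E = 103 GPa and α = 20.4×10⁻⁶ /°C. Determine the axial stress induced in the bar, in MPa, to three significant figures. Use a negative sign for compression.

Free thermal expansion αLΔT = 20.4e-6 · 6900 · 26 = 3.66 mm.
The walls impose strain ε = −(3.66)/6900 = -5.3040e-04; σ = Eε = 103000 · -5.3040e-04 = -54.63 MPa.

-54.6 MPa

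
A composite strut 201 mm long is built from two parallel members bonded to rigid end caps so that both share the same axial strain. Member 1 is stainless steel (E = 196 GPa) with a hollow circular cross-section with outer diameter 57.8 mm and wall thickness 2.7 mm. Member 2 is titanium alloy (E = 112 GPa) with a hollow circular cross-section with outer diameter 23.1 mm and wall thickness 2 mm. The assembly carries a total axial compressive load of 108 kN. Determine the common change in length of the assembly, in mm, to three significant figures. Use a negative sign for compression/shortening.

A_1 = 467.4 mm².
A_2 = 132.6 mm².
Equal strain + equilibrium ⇒ each member carries load in proportion to AE: A₁E₁ = 91610000 N, A₂E₂ = 14850000 N, ΣAE = 106500000 N.
δ = PL/ΣAE = -108000·201/106500000 = -0.2039 mm.

-0.204 mm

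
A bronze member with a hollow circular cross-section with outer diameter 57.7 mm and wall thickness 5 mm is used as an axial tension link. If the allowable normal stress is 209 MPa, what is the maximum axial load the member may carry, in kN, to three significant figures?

173 kN

A = 827.8 mm².
P_max = σ_allow · A = 209 · 827.8 = 173000 N = 173 kN.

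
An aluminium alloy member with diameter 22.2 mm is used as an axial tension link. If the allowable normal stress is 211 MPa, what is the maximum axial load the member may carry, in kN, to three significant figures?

81.7 kN

A = 387.1 mm².
P_max = σ_allow · A = 211 · 387.1 = 81670 N = 81.67 kN.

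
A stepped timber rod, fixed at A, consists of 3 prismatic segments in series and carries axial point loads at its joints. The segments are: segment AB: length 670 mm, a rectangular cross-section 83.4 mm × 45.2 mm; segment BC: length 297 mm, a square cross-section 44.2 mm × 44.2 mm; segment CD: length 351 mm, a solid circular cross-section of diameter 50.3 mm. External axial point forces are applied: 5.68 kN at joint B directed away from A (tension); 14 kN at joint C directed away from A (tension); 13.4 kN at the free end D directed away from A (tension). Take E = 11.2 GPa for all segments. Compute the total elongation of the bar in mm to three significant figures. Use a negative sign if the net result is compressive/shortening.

Internal axial forces (sectioning from the free end, tension +): N_CD = 13.4 kN, N_BC = 27.4 kN, N_AB = 33.08 kN.
A_AB = 3770 mm².
A_BC = 1954 mm².
A_CD = 1987 mm².
δ_AB = 33080·670/(3770·11200) = 0.5249 mm
δ_BC = 27400·297/(1954·11200) = 0.3719 mm
δ_CD = 13400·351/(1987·11200) = 0.2113 mm
δ = Σδ_i = 1.108 mm.

1.11 mm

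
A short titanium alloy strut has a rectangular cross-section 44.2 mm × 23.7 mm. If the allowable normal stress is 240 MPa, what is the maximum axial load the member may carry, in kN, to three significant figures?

251 kN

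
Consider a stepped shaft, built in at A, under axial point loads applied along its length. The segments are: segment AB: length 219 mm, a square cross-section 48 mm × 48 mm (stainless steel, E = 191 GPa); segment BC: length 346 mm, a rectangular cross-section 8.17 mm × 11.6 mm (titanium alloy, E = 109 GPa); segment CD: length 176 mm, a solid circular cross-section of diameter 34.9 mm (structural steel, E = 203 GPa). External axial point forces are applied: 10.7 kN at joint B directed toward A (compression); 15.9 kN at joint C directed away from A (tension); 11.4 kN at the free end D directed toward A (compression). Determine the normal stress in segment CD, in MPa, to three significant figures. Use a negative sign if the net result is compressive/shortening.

Internal axial forces (sectioning from the free end, tension +): N_CD = -11.4 kN, N_BC = 4.5 kN, N_AB = -6.2 kN.
A_CD = 956.6 mm².
σ_CD = N_CD/A_CD = -11400/956.6 = -11.92 MPa.

-11.9 MPa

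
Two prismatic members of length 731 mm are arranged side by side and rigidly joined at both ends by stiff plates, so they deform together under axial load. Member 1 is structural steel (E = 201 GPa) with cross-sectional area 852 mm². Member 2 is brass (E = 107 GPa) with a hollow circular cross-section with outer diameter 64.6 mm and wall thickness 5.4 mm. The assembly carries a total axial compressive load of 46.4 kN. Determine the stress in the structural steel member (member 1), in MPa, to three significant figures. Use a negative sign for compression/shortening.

A_2 = 1004 mm².
Equal strain + equilibrium ⇒ each member carries load in proportion to AE: A₁E₁ = 171300000 N, A₂E₂ = 107500000 N, ΣAE = 278700000 N.
σ₁ = P·E₁/ΣAE = -46400·201000/278700000 = -33.46 MPa.

-33.5 MPa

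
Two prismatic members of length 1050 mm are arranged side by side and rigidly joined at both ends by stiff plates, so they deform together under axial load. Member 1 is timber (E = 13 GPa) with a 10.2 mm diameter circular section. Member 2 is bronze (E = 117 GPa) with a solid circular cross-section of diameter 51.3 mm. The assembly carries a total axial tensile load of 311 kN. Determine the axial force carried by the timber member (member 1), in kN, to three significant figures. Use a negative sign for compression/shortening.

A_1 = 81.71 mm².
A_2 = 2067 mm².
Equal strain + equilibrium ⇒ each member carries load in proportion to AE: A₁E₁ = 1062000 N, A₂E₂ = 241800000 N, ΣAE = 242900000 N.
F₁ = P·A₁E₁/ΣAE = 311000·1062000/242900000 = 1360 N.

1.36 kN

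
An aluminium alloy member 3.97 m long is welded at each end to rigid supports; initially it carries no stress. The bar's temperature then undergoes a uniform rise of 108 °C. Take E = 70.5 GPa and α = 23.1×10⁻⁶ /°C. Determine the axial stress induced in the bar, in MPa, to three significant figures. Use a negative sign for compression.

-176 MPa

Free thermal expansion αLΔT = 23.1e-6 · 3970 · 108 = 9.904 mm.
The walls impose strain ε = −(9.904)/3970 = -2.4948e-03; σ = Eε = 70500 · -2.4948e-03 = -175.9 MPa.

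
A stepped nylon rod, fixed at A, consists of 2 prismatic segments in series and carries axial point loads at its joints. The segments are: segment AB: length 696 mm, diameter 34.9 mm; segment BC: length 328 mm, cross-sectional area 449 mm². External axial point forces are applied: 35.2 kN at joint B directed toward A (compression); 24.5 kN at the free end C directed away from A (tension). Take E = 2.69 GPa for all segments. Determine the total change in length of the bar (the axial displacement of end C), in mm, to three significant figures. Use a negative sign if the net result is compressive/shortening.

Internal axial forces (sectioning from the free end, tension +): N_BC = 24.5 kN, N_AB = -10.7 kN.
A_AB = 956.6 mm².
δ_AB = -10700·696/(956.6·2690) = -2.894 mm
δ_BC = 24500·328/(449·2690) = 6.653 mm
δ = Σδ_i = 3.759 mm.

3.76 mm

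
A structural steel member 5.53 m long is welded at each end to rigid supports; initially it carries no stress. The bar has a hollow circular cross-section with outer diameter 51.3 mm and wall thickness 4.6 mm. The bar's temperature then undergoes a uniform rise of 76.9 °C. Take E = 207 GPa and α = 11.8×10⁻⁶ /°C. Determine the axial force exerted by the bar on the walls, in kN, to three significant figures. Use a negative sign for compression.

-127 kN

Free thermal expansion αLΔT = 11.8e-6 · 5530 · 76.9 = 5.018 mm.
The walls impose strain ε = −(5.018)/5530 = -9.0742e-04; σ = Eε = 207000 · -9.0742e-04 = -187.8 MPa.
Wall reaction R = σ·A = -187.8·674.9 = -126800 N = -126.8 kN.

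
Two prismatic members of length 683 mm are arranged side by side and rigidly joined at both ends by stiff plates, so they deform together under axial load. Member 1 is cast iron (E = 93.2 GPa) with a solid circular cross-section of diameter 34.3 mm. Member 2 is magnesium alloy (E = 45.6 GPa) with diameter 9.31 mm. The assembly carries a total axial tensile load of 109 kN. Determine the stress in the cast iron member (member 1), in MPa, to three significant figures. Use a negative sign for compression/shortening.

114 MPa

A_1 = 924 mm².
A_2 = 68.08 mm².
Equal strain + equilibrium ⇒ each member carries load in proportion to AE: A₁E₁ = 86120000 N, A₂E₂ = 3104000 N, ΣAE = 89220000 N.
σ₁ = P·E₁/ΣAE = 109000·93200/89220000 = 113.9 MPa.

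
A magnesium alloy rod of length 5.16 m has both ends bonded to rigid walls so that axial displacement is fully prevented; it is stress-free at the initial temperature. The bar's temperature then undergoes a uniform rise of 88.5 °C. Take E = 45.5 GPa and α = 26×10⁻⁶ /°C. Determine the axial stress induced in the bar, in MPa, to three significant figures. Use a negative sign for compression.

-105 MPa

Free thermal expansion αLΔT = 26e-6 · 5160 · 88.5 = 11.87 mm.
The walls impose strain ε = −(11.87)/5160 = -2.3010e-03; σ = Eε = 45500 · -2.3010e-03 = -104.7 MPa.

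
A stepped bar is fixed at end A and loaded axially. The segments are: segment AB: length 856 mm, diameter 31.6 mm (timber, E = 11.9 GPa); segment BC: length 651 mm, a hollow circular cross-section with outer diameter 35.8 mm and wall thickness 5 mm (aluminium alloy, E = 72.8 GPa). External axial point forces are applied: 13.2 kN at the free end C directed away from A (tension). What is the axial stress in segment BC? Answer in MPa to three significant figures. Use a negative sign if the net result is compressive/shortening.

Internal axial forces (sectioning from the free end, tension +): N_BC = 13.2 kN, N_AB = 13.2 kN.
A_BC = 483.8 mm².
σ_BC = N_BC/A_BC = 13200/483.8 = 27.28 MPa.

27.3 MPa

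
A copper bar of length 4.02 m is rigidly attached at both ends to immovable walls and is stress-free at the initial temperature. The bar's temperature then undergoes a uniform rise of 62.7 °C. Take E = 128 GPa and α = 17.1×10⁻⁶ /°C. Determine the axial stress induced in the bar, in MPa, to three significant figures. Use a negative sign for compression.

Free thermal expansion αLΔT = 17.1e-6 · 4020 · 62.7 = 4.31 mm.
The walls impose strain ε = −(4.31)/4020 = -1.0722e-03; σ = Eε = 128000 · -1.0722e-03 = -137.2 MPa.

-137 MPa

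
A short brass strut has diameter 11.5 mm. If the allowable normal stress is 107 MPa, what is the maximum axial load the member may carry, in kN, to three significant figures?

A = 103.9 mm².
P_max = σ_allow · A = 107 · 103.9 = 11110 N = 11.11 kN.

11.1 kN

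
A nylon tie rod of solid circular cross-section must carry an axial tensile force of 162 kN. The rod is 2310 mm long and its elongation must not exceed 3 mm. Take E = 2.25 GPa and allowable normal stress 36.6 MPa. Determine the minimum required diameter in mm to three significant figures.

266 mm

Required area A ≥ P/σ_allow = 162000/36.6 = 4426 mm².
For a solid circular section, d ≥ √(4A/π) = 75.07 mm.
Elongation limit: A ≥ PL/(Eδ_allow) = 162000·2310/(2250·3) = 55440 mm² ⇒ d ≥ 265.7 mm.
The elongation limit governs.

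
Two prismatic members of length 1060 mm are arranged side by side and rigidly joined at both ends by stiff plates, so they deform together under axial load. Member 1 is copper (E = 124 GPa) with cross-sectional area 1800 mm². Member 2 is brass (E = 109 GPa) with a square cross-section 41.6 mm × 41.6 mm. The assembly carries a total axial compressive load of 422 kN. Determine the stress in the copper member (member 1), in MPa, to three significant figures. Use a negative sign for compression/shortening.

-127 MPa

A_2 = 1731 mm².
Equal strain + equilibrium ⇒ each member carries load in proportion to AE: A₁E₁ = 223200000 N, A₂E₂ = 188600000 N, ΣAE = 411800000 N.
σ₁ = P·E₁/ΣAE = -422000·124000/411800000 = -127.1 MPa.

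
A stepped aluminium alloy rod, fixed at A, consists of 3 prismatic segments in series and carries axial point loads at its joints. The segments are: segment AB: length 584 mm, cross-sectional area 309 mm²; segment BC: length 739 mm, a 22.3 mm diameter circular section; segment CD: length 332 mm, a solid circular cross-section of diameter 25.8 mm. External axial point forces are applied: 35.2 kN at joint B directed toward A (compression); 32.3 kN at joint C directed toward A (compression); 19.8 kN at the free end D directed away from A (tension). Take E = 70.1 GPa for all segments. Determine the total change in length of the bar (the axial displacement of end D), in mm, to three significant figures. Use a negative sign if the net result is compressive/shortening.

-1.44 mm

Internal axial forces (sectioning from the free end, tension +): N_CD = 19.8 kN, N_BC = -12.5 kN, N_AB = -47.7 kN.
A_BC = 390.6 mm².
A_CD = 522.8 mm².
δ_AB = -47700·584/(309·70100) = -1.286 mm
δ_BC = -12500·739/(390.6·70100) = -0.3374 mm
δ_CD = 19800·332/(522.8·70100) = 0.1794 mm
δ = Σδ_i = -1.444 mm.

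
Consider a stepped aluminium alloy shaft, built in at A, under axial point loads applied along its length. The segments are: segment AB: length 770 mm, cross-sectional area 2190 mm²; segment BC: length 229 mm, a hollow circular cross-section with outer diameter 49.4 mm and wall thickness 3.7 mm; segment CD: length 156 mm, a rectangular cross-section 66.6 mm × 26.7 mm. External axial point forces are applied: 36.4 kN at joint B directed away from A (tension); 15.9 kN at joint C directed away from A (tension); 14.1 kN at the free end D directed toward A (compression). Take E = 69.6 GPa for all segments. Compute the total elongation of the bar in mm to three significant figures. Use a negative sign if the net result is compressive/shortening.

Internal axial forces (sectioning from the free end, tension +): N_CD = -14.1 kN, N_BC = 1.8 kN, N_AB = 38.2 kN.
A_BC = 531.2 mm².
A_CD = 1778 mm².
δ_AB = 38200·770/(2190·69600) = 0.193 mm
δ_BC = 1800·229/(531.2·69600) = 0.01115 mm
δ_CD = -14100·156/(1778·69600) = -0.01777 mm
δ = Σδ_i = 0.1864 mm.

0.186 mm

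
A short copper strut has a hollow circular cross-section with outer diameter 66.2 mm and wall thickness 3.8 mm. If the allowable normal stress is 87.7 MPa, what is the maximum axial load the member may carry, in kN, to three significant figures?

65.3 kN

A = 744.9 mm².
P_max = σ_allow · A = 87.7 · 744.9 = 65330 N = 65.33 kN.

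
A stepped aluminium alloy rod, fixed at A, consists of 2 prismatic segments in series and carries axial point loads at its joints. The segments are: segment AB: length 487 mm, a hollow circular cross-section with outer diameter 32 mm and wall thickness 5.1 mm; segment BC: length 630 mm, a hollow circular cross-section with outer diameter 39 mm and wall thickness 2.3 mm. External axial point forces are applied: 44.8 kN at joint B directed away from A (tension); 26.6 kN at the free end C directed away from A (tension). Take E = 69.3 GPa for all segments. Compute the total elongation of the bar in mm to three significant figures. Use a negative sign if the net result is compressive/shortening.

2.08 mm

Internal axial forces (sectioning from the free end, tension +): N_BC = 26.6 kN, N_AB = 71.4 kN.
A_AB = 431 mm².
A_BC = 265.2 mm².
δ_AB = 71400·487/(431·69300) = 1.164 mm
δ_BC = 26600·630/(265.2·69300) = 0.9119 mm
δ = Σδ_i = 2.076 mm.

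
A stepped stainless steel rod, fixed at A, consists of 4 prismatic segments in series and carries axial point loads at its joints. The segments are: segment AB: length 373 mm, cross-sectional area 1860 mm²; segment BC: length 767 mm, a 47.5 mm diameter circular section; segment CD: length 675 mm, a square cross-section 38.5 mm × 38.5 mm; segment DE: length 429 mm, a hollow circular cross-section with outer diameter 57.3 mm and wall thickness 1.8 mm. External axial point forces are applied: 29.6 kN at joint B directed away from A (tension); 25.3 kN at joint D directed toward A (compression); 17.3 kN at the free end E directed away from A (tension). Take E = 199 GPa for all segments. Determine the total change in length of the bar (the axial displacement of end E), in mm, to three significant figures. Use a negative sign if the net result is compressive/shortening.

Internal axial forces (sectioning from the free end, tension +): N_DE = 17.3 kN, N_CD = -8 kN, N_BC = -8 kN, N_AB = 21.6 kN.
A_BC = 1772 mm².
A_CD = 1482 mm².
A_DE = 313.8 mm².
δ_AB = 21600·373/(1860·199000) = 0.02177 mm
δ_BC = -8000·767/(1772·199000) = -0.0174 mm
δ_CD = -8000·675/(1482·199000) = -0.01831 mm
δ_DE = 17300·429/(313.8·199000) = 0.1188 mm
δ = Σδ_i = 0.1049 mm.

0.105 mm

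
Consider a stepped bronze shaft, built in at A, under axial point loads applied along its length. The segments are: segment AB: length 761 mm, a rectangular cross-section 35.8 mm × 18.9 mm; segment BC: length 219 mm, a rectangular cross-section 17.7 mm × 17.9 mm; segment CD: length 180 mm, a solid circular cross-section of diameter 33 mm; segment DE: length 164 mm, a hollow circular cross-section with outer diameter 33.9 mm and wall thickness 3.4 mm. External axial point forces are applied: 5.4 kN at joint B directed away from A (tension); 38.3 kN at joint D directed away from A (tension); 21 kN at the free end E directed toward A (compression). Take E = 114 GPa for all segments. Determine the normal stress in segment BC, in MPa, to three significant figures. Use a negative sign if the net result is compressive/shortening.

Internal axial forces (sectioning from the free end, tension +): N_DE = -21 kN, N_CD = 17.3 kN, N_BC = 17.3 kN, N_AB = 22.7 kN.
A_BC = 316.8 mm².
σ_BC = N_BC/A_BC = 17300/316.8 = 54.6 MPa.

54.6 MPa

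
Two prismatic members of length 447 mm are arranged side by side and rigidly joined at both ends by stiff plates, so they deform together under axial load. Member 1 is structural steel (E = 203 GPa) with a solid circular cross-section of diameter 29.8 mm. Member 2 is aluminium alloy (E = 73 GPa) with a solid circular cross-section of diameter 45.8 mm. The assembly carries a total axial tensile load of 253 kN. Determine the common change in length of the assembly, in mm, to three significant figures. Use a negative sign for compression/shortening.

A_1 = 697.5 mm².
A_2 = 1647 mm².
Equal strain + equilibrium ⇒ each member carries load in proportion to AE: A₁E₁ = 141600000 N, A₂E₂ = 120300000 N, ΣAE = 261900000 N.
δ = PL/ΣAE = 253000·447/261900000 = 0.4319 mm.

0.432 mm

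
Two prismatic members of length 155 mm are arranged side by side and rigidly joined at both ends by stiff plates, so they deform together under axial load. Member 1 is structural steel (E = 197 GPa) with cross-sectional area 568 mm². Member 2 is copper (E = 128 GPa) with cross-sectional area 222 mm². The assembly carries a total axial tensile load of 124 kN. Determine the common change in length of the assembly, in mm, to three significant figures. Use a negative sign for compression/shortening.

0.137 mm

Equal strain + equilibrium ⇒ each member carries load in proportion to AE: A₁E₁ = 111900000 N, A₂E₂ = 28420000 N, ΣAE = 140300000 N.
δ = PL/ΣAE = 124000·155/140300000 = 0.137 mm.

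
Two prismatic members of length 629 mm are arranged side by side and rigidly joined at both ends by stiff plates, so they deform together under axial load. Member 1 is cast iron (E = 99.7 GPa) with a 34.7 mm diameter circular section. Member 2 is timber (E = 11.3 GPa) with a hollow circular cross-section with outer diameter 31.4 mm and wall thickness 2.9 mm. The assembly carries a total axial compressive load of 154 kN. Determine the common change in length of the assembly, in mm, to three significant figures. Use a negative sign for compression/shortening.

-0.996 mm

A_1 = 945.7 mm².
A_2 = 259.7 mm².
Equal strain + equilibrium ⇒ each member carries load in proportion to AE: A₁E₁ = 94290000 N, A₂E₂ = 2934000 N, ΣAE = 97220000 N.
δ = PL/ΣAE = -154000·629/97220000 = -0.9964 mm.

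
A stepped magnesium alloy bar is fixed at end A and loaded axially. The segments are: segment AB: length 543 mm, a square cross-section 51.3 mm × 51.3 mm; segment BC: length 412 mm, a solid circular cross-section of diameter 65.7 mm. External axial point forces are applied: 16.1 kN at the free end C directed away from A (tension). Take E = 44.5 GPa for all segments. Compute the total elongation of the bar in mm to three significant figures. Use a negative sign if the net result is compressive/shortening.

0.119 mm

Internal axial forces (sectioning from the free end, tension +): N_BC = 16.1 kN, N_AB = 16.1 kN.
A_AB = 2632 mm².
A_BC = 3390 mm².
δ_AB = 16100·543/(2632·44500) = 0.07465 mm
δ_BC = 16100·412/(3390·44500) = 0.04397 mm
δ = Σδ_i = 0.1186 mm.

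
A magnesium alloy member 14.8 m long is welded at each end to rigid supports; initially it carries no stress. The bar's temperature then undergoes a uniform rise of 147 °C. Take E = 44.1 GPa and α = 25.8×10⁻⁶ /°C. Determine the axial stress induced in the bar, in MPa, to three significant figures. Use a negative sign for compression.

-167 MPa

Free thermal expansion αLΔT = 25.8e-6 · 14800 · 147 = 56.13 mm.
The walls impose strain ε = −(56.13)/14800 = -3.7926e-03; σ = Eε = 44100 · -3.7926e-03 = -167.3 MPa.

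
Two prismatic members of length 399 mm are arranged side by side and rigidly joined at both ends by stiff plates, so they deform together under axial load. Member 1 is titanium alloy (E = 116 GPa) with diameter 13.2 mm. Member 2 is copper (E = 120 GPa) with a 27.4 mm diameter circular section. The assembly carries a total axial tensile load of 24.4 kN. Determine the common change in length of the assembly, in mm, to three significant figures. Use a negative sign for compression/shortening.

0.112 mm

A_1 = 136.8 mm².
A_2 = 589.6 mm².
Equal strain + equilibrium ⇒ each member carries load in proportion to AE: A₁E₁ = 15870000 N, A₂E₂ = 70760000 N, ΣAE = 86630000 N.
δ = PL/ΣAE = 24400·399/86630000 = 0.1124 mm.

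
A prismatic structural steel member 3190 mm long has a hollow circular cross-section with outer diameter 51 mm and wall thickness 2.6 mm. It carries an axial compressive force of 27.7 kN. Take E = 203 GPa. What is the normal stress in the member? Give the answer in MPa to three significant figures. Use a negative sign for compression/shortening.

-70.1 MPa

A = 395.3 mm².
σ = N/A = -27700/395.3 = -70.07 MPa.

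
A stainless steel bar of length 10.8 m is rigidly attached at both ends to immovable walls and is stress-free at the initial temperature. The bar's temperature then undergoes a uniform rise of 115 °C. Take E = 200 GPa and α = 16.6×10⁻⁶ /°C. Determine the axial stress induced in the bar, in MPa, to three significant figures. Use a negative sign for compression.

-382 MPa

Free thermal expansion αLΔT = 16.6e-6 · 10800 · 115 = 20.62 mm.
The walls impose strain ε = −(20.62)/10800 = -1.9090e-03; σ = Eε = 200000 · -1.9090e-03 = -381.8 MPa.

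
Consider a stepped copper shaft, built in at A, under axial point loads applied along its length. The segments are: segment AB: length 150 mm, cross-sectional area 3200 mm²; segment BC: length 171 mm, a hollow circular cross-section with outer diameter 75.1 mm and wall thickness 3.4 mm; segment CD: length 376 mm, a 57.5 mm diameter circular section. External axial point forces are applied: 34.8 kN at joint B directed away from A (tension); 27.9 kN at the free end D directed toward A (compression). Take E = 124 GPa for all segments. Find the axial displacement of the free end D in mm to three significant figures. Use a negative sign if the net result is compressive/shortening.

-0.0802 mm

Internal axial forces (sectioning from the free end, tension +): N_CD = -27.9 kN, N_BC = -27.9 kN, N_AB = 6.9 kN.
A_BC = 765.9 mm².
A_CD = 2597 mm².
δ_AB = 6900·150/(3200·124000) = 0.002608 mm
δ_BC = -27900·171/(765.9·124000) = -0.05024 mm
δ_CD = -27900·376/(2597·124000) = -0.03258 mm
δ = Σδ_i = -0.08021 mm.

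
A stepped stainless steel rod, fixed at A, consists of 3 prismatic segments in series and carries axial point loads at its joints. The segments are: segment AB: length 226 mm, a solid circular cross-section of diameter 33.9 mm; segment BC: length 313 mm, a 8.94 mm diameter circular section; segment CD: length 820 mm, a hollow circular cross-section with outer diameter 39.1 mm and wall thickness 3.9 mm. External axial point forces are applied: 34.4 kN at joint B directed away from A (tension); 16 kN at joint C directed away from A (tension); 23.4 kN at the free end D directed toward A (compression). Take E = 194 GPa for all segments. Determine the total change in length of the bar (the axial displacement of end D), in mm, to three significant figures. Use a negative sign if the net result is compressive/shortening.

Internal axial forces (sectioning from the free end, tension +): N_CD = -23.4 kN, N_BC = -7.4 kN, N_AB = 27 kN.
A_AB = 902.6 mm².
A_BC = 62.77 mm².
A_CD = 431.3 mm².
δ_AB = 27000·226/(902.6·194000) = 0.03485 mm
δ_BC = -7400·313/(62.77·194000) = -0.1902 mm
δ_CD = -23400·820/(431.3·194000) = -0.2293 mm
δ = Σδ_i = -0.3847 mm.

-0.385 mm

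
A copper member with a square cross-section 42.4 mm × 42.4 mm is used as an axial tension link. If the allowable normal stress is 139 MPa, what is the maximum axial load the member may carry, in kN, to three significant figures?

250 kN

A = 1798 mm².
P_max = σ_allow · A = 139 · 1798 = 249900 N = 249.9 kN.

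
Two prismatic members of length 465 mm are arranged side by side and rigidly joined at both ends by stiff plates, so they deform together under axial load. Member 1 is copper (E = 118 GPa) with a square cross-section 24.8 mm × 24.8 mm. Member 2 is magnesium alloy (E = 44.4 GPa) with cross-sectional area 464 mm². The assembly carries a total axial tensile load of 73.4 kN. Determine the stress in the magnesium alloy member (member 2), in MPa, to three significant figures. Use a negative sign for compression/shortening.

A_1 = 615 mm².
Equal strain + equilibrium ⇒ each member carries load in proportion to AE: A₁E₁ = 72570000 N, A₂E₂ = 20600000 N, ΣAE = 93180000 N.
σ₂ = P·E₂/ΣAE = 73400·44400/93180000 = 34.98 MPa.

35.0 MPa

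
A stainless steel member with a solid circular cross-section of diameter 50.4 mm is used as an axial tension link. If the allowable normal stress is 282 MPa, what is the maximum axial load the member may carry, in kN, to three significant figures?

563 kN

A = 1995 mm².
P_max = σ_allow · A = 282 · 1995 = 562600 N = 562.6 kN.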